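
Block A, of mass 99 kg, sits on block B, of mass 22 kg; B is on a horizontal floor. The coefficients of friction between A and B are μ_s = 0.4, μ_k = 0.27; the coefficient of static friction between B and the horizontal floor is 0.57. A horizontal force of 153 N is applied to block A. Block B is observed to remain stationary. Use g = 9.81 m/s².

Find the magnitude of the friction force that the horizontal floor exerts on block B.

The normal force B exerts on A is simply A's weight, N₁ = 971.2 N.
Maximum static friction on A from B: μ_s N₁ = 0.4×971.2 = 388.5 N.
P = 153 N is within that limit, so A and B move together (both at rest); the A–B friction is simply f₁ = P = 153 N.
By Newton's third law B feels 153 N forward from A. With B stationary, the floor's static friction on B balances it: f₂ = 153 N (well within μ_s(m_A+m_B)g = 676.6 N).

f ≈ 153 N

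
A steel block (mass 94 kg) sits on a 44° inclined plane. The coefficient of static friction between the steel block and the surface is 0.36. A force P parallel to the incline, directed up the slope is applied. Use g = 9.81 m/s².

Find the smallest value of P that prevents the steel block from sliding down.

P_min ≈ 402 N

The steel block tends to slide down (tan θ > μ_s), so at the point of impending slip friction acts up-slope at its limit: f = μ_s N.
P is parallel to the surface, so N = m g cos θ = 663 N.
Along the incline: P + μ_s N = m g sin θ, so P = 641 − 0.36×663 = 402 N.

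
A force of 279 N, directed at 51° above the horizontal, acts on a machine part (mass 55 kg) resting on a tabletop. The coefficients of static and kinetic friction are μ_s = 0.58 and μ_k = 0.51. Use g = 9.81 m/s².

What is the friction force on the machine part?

f ≈ 176 N

The vertical component of P reduces the normal force: N = m g − P sin α = 539.6 − 216.8 = 322.7 N.
For equilibrium, f = P cos α = 279×cos 51° = 175.6 N.
The static-friction limit is μ_s N = 187.2 N.
175.6 ≤ 187.2 N → static; friction equals the required 176 N.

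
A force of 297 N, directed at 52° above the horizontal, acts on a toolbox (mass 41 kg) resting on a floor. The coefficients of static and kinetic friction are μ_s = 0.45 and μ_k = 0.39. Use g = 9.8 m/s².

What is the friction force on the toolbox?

N = m g − P sin α = 401.8 − 297×sin 52° = 167.8 N.
For equilibrium, f = P cos α = 297×cos 52° = 182.9 N.
The static-friction limit is μ_s N = 75.49 N.
The required friction exceeds μ_s N, so the toolbox moves and f = μ_k N = 65.4 N.

f ≈ 65.4 N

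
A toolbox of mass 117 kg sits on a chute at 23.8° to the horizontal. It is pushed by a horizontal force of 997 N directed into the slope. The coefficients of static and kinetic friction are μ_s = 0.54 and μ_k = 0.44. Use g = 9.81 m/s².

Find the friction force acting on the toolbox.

Normal direction: N = m g cos θ + P sin θ = 1452 N.
Parallel to the incline: P cos θ − m g sin θ = 912.2 − 463.2 = 449 N; the friction needed to balance this is 449 N acting down the slope.
The limit of static friction is μ_s N = 784.3 N.
Since 449 N is within the 784.3 N limit, the toolbox stays put and friction is exactly 449 N.

f ≈ 449 N (down the incline)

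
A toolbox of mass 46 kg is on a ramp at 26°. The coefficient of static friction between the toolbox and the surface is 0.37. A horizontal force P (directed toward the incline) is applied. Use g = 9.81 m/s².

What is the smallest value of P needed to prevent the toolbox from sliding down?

The toolbox tends to slide down (tan θ > μ_s), so at the point of impending slip friction acts up-slope at its limit: f = μ_s N.
Perpendicular to the incline: N = m g cos θ + P sin θ.
Along the incline: P cos θ + μ_s N = m g sin θ, i.e. P cos θ + μ_s (m g cos θ + P sin θ) = m g sin θ.
Solving, P (cos θ + μ_s sin θ) = m g (sin θ − μ_s cos θ), so P = 451×0.1058/1.061 = 45 N.

P_min ≈ 45 N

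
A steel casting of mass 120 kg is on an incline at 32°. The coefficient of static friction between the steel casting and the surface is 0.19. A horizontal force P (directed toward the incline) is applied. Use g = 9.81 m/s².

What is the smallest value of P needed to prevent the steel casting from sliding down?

The steel casting tends to slide down (tan θ > μ_s), so at the point of impending slip friction acts up-slope at its limit: f = μ_s N.
Perpendicular to the incline: N = m g cos θ + P sin θ.
Along the incline: P cos θ + μ_s N = m g sin θ, i.e. P cos θ + μ_s (m g cos θ + P sin θ) = m g sin θ.
Solving, P (cos θ + μ_s sin θ) = m g (sin θ − μ_s cos θ), so P = 1180×0.3688/0.9487 = 458 N.

P_min ≈ 458 N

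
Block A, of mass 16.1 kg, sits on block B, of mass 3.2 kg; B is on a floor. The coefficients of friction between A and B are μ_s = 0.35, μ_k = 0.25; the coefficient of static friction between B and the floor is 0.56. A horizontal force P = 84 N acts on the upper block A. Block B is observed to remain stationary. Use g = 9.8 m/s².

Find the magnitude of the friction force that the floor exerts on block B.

Between the blocks, N₁ = m_A g = 157.8 N.
Maximum static friction on A from B: μ_s N₁ = 0.35×157.8 = 55.22 N.
Since P = 84 N > 55.22 N, A slides on B; the A–B friction is kinetic: f₁ = μ_k N₁ = 0.25×157.8 = 39.4 N.
By Newton's third law B feels 39.4 N forward from A. With B stationary, the floor's static friction on B balances it: f₂ = 39.4 N (well within μ_s(m_A+m_B)g = 105.9 N).

f ≈ 39.4 N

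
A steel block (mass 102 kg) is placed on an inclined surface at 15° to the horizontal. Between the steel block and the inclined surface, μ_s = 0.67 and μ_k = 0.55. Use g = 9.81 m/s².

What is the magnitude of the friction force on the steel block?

The normal reaction is N = m g cos θ = 966.5 N.
Along the slope the weight component is m g sin θ = 259 N; friction must supply exactly this, acting up-slope.
The static-friction ceiling is μ_s N = 0.67 × 966.5 = 647.6 N.
Since |259| ≤ 647.6 N, static friction is sufficient; f equals the required value, not μ_s N.

f ≈ 259 N (up the incline)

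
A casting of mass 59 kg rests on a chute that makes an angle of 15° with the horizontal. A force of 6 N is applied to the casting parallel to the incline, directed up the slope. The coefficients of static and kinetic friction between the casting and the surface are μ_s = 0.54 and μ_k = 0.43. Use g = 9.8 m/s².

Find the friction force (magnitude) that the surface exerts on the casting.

The normal reaction is N = m g cos θ = 558.5 N.
Parallel to the incline, ΣF = 0 gives f = m g sin θ − P = 149.6 − 6 = 143.6 N (up-slope positive).
Static friction can supply at most μ_s N = 301.6 N.
Since |143.6| ≤ 301.6 N, the casting remains in static equilibrium and friction takes exactly the required value.

f ≈ 144 N (up the incline)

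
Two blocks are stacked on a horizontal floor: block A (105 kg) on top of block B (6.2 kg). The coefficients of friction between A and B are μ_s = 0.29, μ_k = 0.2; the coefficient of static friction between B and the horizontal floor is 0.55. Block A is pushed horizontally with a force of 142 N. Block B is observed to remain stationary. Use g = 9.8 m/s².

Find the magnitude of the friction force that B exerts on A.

The normal force B exerts on A is simply A's weight, N₁ = 1029 N.
So the A–B interface can sustain at most μ_s N₁ = 298.4 N of static friction.
P = 142 N is within that limit, so A and B move together (both at rest); the A–B friction is simply f₁ = P = 142 N.
B experiences an equal 142 N forward from A (third law). B is in equilibrium, so the floor supplies f₂ = 142 N of static friction (limit μ_s(m_A+m_B)g = 599.4 N, not exceeded).

f ≈ 142 N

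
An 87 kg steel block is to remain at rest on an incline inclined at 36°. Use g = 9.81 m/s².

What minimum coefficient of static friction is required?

At the slip threshold m g sin θ = μ_s m g cos θ, so μ_s,min = tan θ.
μ_s,min = tan 36° = 0.727.

μ_s,min ≈ 0.727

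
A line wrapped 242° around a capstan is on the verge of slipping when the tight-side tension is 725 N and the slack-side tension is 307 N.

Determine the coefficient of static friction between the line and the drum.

μ ≈ 0.203

T₂/T₁ = e^{μβ} → μ = ln(T₂/T₁)/β.
β = 242° = 4.224 rad.
μ = ln(725/307)/4.224 = ln(2.362)/4.224 = 0.203.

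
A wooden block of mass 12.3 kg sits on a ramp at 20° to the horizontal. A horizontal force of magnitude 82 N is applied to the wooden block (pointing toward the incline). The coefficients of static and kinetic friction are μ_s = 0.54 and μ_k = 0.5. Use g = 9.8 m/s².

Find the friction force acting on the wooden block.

f ≈ 35.8 N (down the incline)

The horizontal push has a component P sin θ into the surface, so N = m g cos θ + P sin θ = 113.3 + 28.05 = 141.3 N.
Along the incline, the net driving force (taking up-slope positive) is P cos θ − m g sin θ = 77.05 − 41.23 = 35.83 N, so equilibrium requires friction f = -35.83 N (down-slope).
Maximum static friction: μ_s N = 0.54 × 141.3 = 76.31 N.
|f_req| = 35.83 ≤ 76.31 N → the wooden block is in equilibrium; friction equals the required value.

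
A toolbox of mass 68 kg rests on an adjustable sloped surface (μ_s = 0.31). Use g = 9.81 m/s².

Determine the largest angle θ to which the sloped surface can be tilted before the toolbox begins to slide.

θ_max ≈ 17.2°

At the slip threshold, m g sin θ = μ_s · m g cos θ, so tan θ = μ_s.
θ_max = arctan(0.31) = 17.2°.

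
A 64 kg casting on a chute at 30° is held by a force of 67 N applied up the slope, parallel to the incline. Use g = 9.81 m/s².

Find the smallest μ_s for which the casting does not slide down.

μ_s,min ≈ 0.454

N = m g cos θ = 543.7 N.
Friction must make up the shortfall along the incline: f = m g sin θ − P = 313.9 − 67 = 246.9 N.
At the threshold f = μ_s N, so μ_s,min = 246.9/543.7 = 0.454.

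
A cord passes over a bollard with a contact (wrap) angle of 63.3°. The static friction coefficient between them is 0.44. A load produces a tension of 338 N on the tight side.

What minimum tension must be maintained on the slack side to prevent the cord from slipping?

Capstan equation at impending slip: T_tight/T_slack = e^{μβ}.
β = 63.3° = 1.105 rad; e^{μβ} = e^{0.44×1.105} = 1.626.
T_slack = T_tight / e^{μβ} = 338 / 1.626 = 208 N.

T_min ≈ 208 N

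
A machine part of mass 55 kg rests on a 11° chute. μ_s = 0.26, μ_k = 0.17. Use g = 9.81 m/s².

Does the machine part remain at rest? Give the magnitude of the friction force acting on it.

N = m g cos θ = 530 N.
Down-slope weight component: m g sin θ = 103 N.
μ_s N = 138 N.
103 ≤ 138 N, so it stays put; friction = 103 N.

f ≈ 103 N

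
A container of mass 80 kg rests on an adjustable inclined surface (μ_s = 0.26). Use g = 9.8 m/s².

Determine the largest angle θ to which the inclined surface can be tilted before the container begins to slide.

At the slip threshold, m g sin θ = μ_s · m g cos θ, so tan θ = μ_s.
θ_max = arctan(0.26) = 14.6°.

θ_max ≈ 14.6°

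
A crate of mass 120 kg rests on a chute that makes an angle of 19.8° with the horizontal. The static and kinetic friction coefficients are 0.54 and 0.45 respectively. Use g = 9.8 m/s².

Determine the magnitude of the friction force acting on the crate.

Normal force: N = m g cos θ = 120 × 9.8 × cos 19.8° = 1106 N.
For equilibrium along the incline, friction must balance the weight component: f = m g sin θ = 398.4 N up the slope.
The static-friction ceiling is μ_s N = 0.54 × 1106 = 597.5 N.
Since |398.4| ≤ 597.5 N, no slip — friction simply equals what equilibrium demands.

f ≈ 398 N (up the incline)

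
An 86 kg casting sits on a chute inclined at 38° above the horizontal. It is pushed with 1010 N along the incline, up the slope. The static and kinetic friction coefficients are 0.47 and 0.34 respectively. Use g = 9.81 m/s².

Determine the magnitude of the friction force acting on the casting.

The normal reaction is N = m g cos θ = 664.8 N.
The friction needed for equilibrium is m g sin θ − P = 519.4 − 1010 = -490.6 N, measured positive up-slope.
Static friction can supply at most μ_s N = 312.5 N.
|-490.6| exceeds 312.5 N, so the casting slips up-slope; friction is kinetic, f = μ_k N = 0.34×664.8 = 226 N.

f ≈ 226 N (down the incline)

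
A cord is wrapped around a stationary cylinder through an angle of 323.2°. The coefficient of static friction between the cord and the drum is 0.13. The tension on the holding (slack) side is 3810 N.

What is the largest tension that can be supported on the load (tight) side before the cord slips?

At impending slip the capstan equation gives T₂/T₁ = e^{μβ} with β in radians.
β = 323.2° × π/180 = 5.641 rad.
e^{μβ} = e^{0.13×5.641} = 2.082.
T₂ = T₁ · e^{μβ} = 3810 × 2.082 = 7930 N.

T_max ≈ 7930 N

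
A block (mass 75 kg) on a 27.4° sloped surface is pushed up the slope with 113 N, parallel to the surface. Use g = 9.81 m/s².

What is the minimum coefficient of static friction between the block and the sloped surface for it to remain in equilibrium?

μ_s,min ≈ 0.345

N = m g cos θ = 653.2 N.
Friction must make up the shortfall along the incline: f = m g sin θ − P = 338.6 − 113 = 225.6 N.
At the threshold f = μ_s N, so μ_s,min = 225.6/653.2 = 0.345.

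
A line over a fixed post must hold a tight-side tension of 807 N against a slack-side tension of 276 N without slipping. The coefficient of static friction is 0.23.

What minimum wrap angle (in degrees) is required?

T₂/T₁ = e^{μβ} → β = ln(T₂/T₁)/μ.
β = ln(807/276)/0.23 = 1.073/0.23 = 4.665 rad.
In degrees: β = 4.665 × 180/π = 267°.

β_min ≈ 267°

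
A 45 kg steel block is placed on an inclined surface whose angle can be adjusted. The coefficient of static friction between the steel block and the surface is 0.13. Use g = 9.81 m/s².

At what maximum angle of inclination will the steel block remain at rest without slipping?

θ_max ≈ 7.41°

At the slip threshold, m g sin θ = μ_s · m g cos θ, so tan θ = μ_s.
θ_max = arctan(0.13) = 7.41°.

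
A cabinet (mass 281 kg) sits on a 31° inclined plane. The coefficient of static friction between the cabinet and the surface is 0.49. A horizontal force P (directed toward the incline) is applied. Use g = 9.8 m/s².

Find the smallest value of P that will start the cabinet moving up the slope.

P ≈ 4260 N

At impending motion up the slope, friction acts down-slope at its limit: f = μ_s N.
Perpendicular to the incline: N = m g cos θ + P sin θ.
Along the incline: P cos θ = m g sin θ + μ_s N = m g sin θ + μ_s (m g cos θ + P sin θ).
Solving, P (cos θ − μ_s sin θ) = m g (sin θ + μ_s cos θ), so P = 281×9.8×(sin 31° + 0.49 cos 31°)/(cos 31° − 0.49 sin 31°) = 2750×0.9351/0.6048 = 4260 N.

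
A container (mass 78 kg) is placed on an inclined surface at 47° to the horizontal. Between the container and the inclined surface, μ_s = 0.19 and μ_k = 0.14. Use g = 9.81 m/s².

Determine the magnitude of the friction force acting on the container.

f ≈ 73.1 N (up the incline)

Perpendicular to the surface, N = m g cos θ = 78·9.81·cos 47° = 521.9 N.
Along the slope the weight component is m g sin θ = 559.6 N; friction must supply exactly this, acting up-slope.
Maximum static friction available: μ_s N = 0.19 × 521.9 = 99.15 N.
Since |559.6| > 99.15 N, static friction cannot hold it; the container slides down the incline and kinetic friction applies: f = μ_k N = 0.14 × 521.9 = 73.1 N.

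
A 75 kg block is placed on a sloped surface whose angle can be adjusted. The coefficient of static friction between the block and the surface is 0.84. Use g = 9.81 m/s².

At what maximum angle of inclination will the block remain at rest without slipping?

At the slip threshold, m g sin θ = μ_s · m g cos θ, so tan θ = μ_s.
θ_max = arctan(0.84) = 40°.

θ_max ≈ 40°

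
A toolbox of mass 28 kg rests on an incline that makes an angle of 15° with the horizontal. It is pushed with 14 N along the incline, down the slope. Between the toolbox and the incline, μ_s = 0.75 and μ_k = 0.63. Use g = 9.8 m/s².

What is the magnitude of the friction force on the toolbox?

Normal force: N = m g cos θ = 28 × 9.8 × cos 15° = 265.1 N.
The friction needed for equilibrium is m g sin θ + P = 71.02 + 14 = 85.02 N, measured positive up-slope.
The static-friction ceiling is μ_s N = 0.75 × 265.1 = 198.8 N.
Since |85.02| ≤ 198.8 N, static friction is sufficient; f equals the required value, not μ_s N.

f ≈ 85 N (up the incline)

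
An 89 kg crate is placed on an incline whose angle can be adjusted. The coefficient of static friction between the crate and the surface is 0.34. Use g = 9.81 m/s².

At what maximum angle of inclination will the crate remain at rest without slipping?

θ_max ≈ 18.8°

At the slip threshold, m g sin θ = μ_s · m g cos θ, so tan θ = μ_s.
θ_max = arctan(0.34) = 18.8°.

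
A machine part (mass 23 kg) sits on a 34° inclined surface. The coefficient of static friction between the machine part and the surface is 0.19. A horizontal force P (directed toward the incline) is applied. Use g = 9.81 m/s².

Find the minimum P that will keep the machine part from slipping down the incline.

P_min ≈ 96.9 N

The machine part tends to slide down (tan θ > μ_s), so at the point of impending slip friction acts up-slope at its limit: f = μ_s N.
Perpendicular to the incline: N = m g cos θ + P sin θ.
Along the incline: P cos θ + μ_s N = m g sin θ, i.e. P cos θ + μ_s (m g cos θ + P sin θ) = m g sin θ.
Solving, P (cos θ + μ_s sin θ) = m g (sin θ − μ_s cos θ), so P = 226×0.4017/0.9353 = 96.9 N.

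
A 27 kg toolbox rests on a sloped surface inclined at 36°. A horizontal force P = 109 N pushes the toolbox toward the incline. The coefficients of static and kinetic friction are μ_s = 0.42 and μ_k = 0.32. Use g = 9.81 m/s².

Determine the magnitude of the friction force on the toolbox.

f ≈ 67.5 N (up the incline)

Normal direction: N = m g cos θ + P sin θ = 278.4 N.
Parallel to the incline: P cos θ − m g sin θ = 88.18 − 155.7 = -67.5 N; the friction needed to balance this is 67.5 N acting up the slope.
Maximum static friction: μ_s N = 0.42 × 278.4 = 116.9 N.
|f_req| = 67.5 ≤ 116.9 N → the toolbox is in equilibrium; friction equals the required value.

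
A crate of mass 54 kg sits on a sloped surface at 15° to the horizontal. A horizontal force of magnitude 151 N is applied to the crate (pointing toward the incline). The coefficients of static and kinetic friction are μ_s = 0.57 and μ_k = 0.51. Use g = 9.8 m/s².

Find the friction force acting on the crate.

f ≈ 8.89 N (down the incline)

Resolve perpendicular to the incline: N = m g cos θ + P sin θ = 54×9.8×cos 15° + 151×sin 15° = 550.2 N.
Along the incline, the net driving force (taking up-slope positive) is P cos θ − m g sin θ = 145.9 − 137 = 8.888 N, so equilibrium requires friction f = -8.888 N (down-slope).
The limit of static friction is μ_s N = 313.6 N.
Since 8.888 N is within the 313.6 N limit, the crate stays put and friction is exactly 8.89 N.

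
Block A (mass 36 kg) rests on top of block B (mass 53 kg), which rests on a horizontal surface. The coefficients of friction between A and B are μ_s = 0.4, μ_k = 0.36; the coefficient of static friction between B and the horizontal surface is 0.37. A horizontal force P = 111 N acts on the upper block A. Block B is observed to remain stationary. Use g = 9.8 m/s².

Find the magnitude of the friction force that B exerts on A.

f ≈ 111 N

Between the blocks, N₁ = m_A g = 352.8 N.
So the A–B interface can sustain at most μ_s N₁ = 141.1 N of static friction.
P = 111 N is within that limit, so A and B move together (both at rest); the A–B friction is simply f₁ = P = 111 N.
B experiences an equal 111 N forward from A (third law). B is in equilibrium, so the floor supplies f₂ = 111 N of static friction (limit μ_s(m_A+m_B)g = 322.7 N, not exceeded).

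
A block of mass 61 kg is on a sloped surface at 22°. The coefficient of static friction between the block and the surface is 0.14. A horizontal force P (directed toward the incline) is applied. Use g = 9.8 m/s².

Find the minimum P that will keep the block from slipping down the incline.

P_min ≈ 149 N

The block tends to slide down (tan θ > μ_s), so at the point of impending slip friction acts up-slope at its limit: f = μ_s N.
Perpendicular to the incline: N = m g cos θ + P sin θ.
Along the incline: P cos θ + μ_s N = m g sin θ, i.e. P cos θ + μ_s (m g cos θ + P sin θ) = m g sin θ.
Solving, P (cos θ + μ_s sin θ) = m g (sin θ − μ_s cos θ), so P = 598×0.2448/0.9796 = 149 N.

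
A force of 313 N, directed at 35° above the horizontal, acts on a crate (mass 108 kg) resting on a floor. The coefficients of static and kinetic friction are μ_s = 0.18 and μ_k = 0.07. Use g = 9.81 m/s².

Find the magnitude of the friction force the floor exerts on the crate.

Vertical equilibrium gives N = m g − P sin α = 880 N.
For equilibrium, f = P cos α = 313×cos 35° = 256.4 N.
The static-friction limit is μ_s N = 158.4 N.
256.4 > 158.4 N → the crate slides; f = μ_k N = 0.07×880 = 61.6 N.

f ≈ 61.6 N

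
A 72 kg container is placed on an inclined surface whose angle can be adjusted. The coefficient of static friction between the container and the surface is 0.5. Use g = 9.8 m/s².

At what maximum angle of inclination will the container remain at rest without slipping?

At the slip threshold, m g sin θ = μ_s · m g cos θ, so tan θ = μ_s.
θ_max = arctan(0.5) = 26.6°.

θ_max ≈ 26.6°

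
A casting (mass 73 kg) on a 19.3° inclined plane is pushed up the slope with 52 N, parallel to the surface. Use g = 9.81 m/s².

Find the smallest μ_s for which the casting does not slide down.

μ_s,min ≈ 0.273

N = m g cos θ = 675.9 N.
Friction must make up the shortfall along the incline: f = m g sin θ − P = 236.7 − 52 = 184.7 N.
At the threshold f = μ_s N, so μ_s,min = 184.7/675.9 = 0.273.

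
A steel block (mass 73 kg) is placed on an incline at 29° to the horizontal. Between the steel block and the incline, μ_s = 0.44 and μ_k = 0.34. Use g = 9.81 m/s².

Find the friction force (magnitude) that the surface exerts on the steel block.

f ≈ 213 N (up the incline)

Perpendicular to the surface, N = m g cos θ = 73·9.81·cos 29° = 626.3 N.
For equilibrium along the incline, friction must balance the weight component: f = m g sin θ = 347.2 N up the slope.
The static-friction ceiling is μ_s N = 0.44 × 626.3 = 275.6 N.
Since |347.2| > 275.6 N, static friction cannot hold it; the steel block slides down the incline and kinetic friction applies: f = μ_k N = 0.34 × 626.3 = 213 N.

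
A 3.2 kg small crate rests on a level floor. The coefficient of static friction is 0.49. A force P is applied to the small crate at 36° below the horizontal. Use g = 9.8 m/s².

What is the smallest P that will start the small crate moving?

N = m g + P sin α (the push presses the small crate into the level floor).
At impending slip, P cos α = μ_s N = μ_s (m g + P sin α).
Solving: P (cos α − μ_s sin α) = μ_s m g → P = 0.49×31.4/(cos 36° − 0.49 sin 36°) = 15.4/0.521 = 29.5 N.

P ≈ 29.5 N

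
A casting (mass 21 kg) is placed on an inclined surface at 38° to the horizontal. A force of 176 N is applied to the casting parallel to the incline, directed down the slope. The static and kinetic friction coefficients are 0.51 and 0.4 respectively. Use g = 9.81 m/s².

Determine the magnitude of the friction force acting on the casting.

f ≈ 64.9 N (up the incline)

Perpendicular to the surface, N = m g cos θ = 21·9.81·cos 38° = 162.3 N.
For equilibrium along the incline the friction force must supply f = m g sin θ + P = 126.8 + 176 = 302.8 N (positive meaning up-slope).
Maximum static friction available: μ_s N = 0.51 × 162.3 = 82.79 N.
|302.8| exceeds 82.79 N, so the casting slips down-slope; friction is kinetic, f = μ_k N = 0.4×162.3 = 64.9 N.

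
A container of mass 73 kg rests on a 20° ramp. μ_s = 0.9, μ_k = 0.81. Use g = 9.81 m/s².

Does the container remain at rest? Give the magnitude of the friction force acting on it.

N = m g cos θ = 673 N.
Down-slope weight component: m g sin θ = 245 N.
μ_s N = 606 N.
245 ≤ 606 N, so it stays put; friction = 245 N.

f ≈ 245 N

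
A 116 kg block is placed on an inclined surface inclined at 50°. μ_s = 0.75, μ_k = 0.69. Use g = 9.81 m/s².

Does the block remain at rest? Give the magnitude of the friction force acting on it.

f ≈ 505 N

N = m g cos θ = 731 N.
Down-slope weight component: m g sin θ = 872 N.
μ_s N = 549 N.
872 > 549 N, so it slides; kinetic friction f = μ_k N = 0.69×731 = 505 N.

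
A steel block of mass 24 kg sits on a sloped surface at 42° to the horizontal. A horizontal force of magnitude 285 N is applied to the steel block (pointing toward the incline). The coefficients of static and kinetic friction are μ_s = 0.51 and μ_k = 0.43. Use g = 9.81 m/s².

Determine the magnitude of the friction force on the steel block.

Resolve perpendicular to the incline: N = m g cos θ + P sin θ = 24×9.81×cos 42° + 285×sin 42° = 365.7 N.
Along the incline, the net driving force (taking up-slope positive) is P cos θ − m g sin θ = 211.8 − 157.5 = 54.26 N, so equilibrium requires friction f = -54.26 N (down-slope).
Maximum static friction: μ_s N = 0.51 × 365.7 = 186.5 N.
|f_req| = 54.26 ≤ 186.5 N → the steel block is in equilibrium; friction equals the required value.

f ≈ 54.3 N (down the incline)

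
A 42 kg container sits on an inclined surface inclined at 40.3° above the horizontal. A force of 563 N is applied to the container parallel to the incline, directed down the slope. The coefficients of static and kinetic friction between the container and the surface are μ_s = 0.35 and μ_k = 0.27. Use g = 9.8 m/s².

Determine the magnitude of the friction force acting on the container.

f ≈ 84.8 N (up the incline)

The normal reaction is N = m g cos θ = 313.9 N.
For equilibrium along the incline the friction force must supply f = m g sin θ + P = 266.2 + 563 = 829.2 N (positive meaning up-slope).
The static-friction ceiling is μ_s N = 0.35 × 313.9 = 109.9 N.
Since |829.2| > 109.9 N, static friction cannot hold it; the container slides down the incline and kinetic friction applies: f = μ_k N = 0.27 × 313.9 = 84.8 N.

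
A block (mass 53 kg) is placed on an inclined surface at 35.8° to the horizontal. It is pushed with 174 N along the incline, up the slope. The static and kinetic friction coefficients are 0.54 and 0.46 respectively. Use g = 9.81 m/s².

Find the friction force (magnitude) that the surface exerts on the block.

f ≈ 130 N (up the incline)

Normal force: N = m g cos θ = 53 × 9.81 × cos 35.8° = 421.7 N.
The friction needed for equilibrium is m g sin θ − P = 304.1 − 174 = 130.1 N, measured positive up-slope.
The static-friction ceiling is μ_s N = 0.54 × 421.7 = 227.7 N.
Since |130.1| ≤ 227.7 N, the block remains in static equilibrium and friction takes exactly the required value.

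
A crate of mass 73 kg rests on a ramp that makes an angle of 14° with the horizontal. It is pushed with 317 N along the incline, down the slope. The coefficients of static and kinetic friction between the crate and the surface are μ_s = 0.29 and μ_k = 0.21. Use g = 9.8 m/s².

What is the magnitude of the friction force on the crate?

f ≈ 146 N (up the incline)

The normal reaction is N = m g cos θ = 694.1 N.
For equilibrium along the incline the friction force must supply f = m g sin θ + P = 173.1 + 317 = 490.1 N (positive meaning up-slope).
Static friction can supply at most μ_s N = 201.3 N.
Since |490.1| > 201.3 N, static friction cannot hold it; the crate slides down the incline and kinetic friction applies: f = μ_k N = 0.21 × 694.1 = 146 N.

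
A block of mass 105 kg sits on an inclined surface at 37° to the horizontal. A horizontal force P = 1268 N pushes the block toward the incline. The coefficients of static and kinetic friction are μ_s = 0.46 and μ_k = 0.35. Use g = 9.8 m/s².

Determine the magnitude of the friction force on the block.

f ≈ 393 N (down the incline)

The horizontal push has a component P sin θ into the surface, so N = m g cos θ + P sin θ = 821.8 + 763.1 = 1585 N.
Along the incline, the net driving force (taking up-slope positive) is P cos θ − m g sin θ = 1013 − 619.3 = 393.4 N, so equilibrium requires friction f = -393.4 N (down-slope).
The limit of static friction is μ_s N = 729.1 N.
Since 393.4 N is within the 729.1 N limit, the block stays put and friction is exactly 393 N.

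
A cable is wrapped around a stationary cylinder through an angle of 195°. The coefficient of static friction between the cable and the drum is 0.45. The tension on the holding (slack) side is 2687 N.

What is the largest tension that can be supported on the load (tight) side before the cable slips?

T_max ≈ 12400 N

At impending slip the capstan equation gives T₂/T₁ = e^{μβ} with β in radians.
β = 195° × π/180 = 3.403 rad.
e^{μβ} = e^{0.45×3.403} = 4.625.
T₂ = T₁ · e^{μβ} = 2687 × 4.625 = 12400 N.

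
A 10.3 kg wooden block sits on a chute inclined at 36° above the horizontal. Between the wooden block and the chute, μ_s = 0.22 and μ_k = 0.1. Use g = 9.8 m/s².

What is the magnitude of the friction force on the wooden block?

f ≈ 8.17 N (up the incline)

Perpendicular to the surface, N = m g cos θ = 10.3·9.8·cos 36° = 81.66 N.
Along the slope the weight component is m g sin θ = 59.33 N; friction must supply exactly this, acting up-slope.
Maximum static friction available: μ_s N = 0.22 × 81.66 = 17.97 N.
Since |59.33| > 17.97 N, static friction cannot hold it; the wooden block slides down the incline and kinetic friction applies: f = μ_k N = 0.1 × 81.66 = 8.17 N.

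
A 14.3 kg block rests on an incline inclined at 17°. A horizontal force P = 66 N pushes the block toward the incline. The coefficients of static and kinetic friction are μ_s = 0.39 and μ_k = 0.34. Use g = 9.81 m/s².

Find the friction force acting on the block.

f ≈ 22.1 N (down the incline)

Resolve perpendicular to the incline: N = m g cos θ + P sin θ = 14.3×9.81×cos 17° + 66×sin 17° = 153.4 N.
Parallel to the incline: P cos θ − m g sin θ = 63.12 − 41.01 = 22.1 N; the friction needed to balance this is 22.1 N acting down the slope.
The limit of static friction is μ_s N = 59.85 N.
Since 22.1 N is within the 59.85 N limit, the block stays put and friction is exactly 22.1 N.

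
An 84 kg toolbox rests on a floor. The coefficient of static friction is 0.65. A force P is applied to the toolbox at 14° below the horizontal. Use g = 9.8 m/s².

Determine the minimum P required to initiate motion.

P ≈ 658 N

N = m g + P sin α (the push presses the toolbox into the floor).
At impending slip, P cos α = μ_s N = μ_s (m g + P sin α).
Solving: P (cos α − μ_s sin α) = μ_s m g → P = 0.65×823/(cos 14° − 0.65 sin 14°) = 535/0.813 = 658 N.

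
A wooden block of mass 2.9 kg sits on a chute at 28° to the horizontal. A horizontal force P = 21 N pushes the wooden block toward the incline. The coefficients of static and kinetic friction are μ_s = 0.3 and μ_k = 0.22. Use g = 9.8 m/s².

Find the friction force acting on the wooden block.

Resolve perpendicular to the incline: N = m g cos θ + P sin θ = 2.9×9.8×cos 28° + 21×sin 28° = 34.95 N.
Along the incline, the net driving force (taking up-slope positive) is P cos θ − m g sin θ = 18.54 − 13.34 = 5.2 N, so equilibrium requires friction f = -5.2 N (down-slope).
Maximum static friction: μ_s N = 0.3 × 34.95 = 10.49 N.
|f_req| = 5.2 ≤ 10.49 N → the wooden block is in equilibrium; friction equals the required value.

f ≈ 5.2 N (down the incline)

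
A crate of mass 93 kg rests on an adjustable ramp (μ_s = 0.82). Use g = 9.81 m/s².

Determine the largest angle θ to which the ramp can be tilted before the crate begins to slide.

θ_max ≈ 39.4°

At the slip threshold, m g sin θ = μ_s · m g cos θ, so tan θ = μ_s.
θ_max = arctan(0.82) = 39.4°.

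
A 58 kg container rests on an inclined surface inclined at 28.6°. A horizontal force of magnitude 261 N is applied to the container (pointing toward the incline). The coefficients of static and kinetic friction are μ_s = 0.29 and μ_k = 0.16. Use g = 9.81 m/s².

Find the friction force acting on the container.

Resolve perpendicular to the incline: N = m g cos θ + P sin θ = 58×9.81×cos 28.6° + 261×sin 28.6° = 624.5 N.
Parallel to the incline: P cos θ − m g sin θ = 229.2 − 272.4 = -43.21 N; the friction needed to balance this is 43.21 N acting up the slope.
The limit of static friction is μ_s N = 181.1 N.
Since 43.21 N is within the 181.1 N limit, the container stays put and friction is exactly 43.2 N.

f ≈ 43.2 N (up the incline)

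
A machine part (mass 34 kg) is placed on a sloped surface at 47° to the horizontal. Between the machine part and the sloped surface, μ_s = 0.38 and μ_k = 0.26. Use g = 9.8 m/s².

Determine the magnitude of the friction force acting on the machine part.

Normal force: N = m g cos θ = 34 × 9.8 × cos 47° = 227.2 N.
For equilibrium along the incline, friction must balance the weight component: f = m g sin θ = 243.7 N up the slope.
The static-friction ceiling is μ_s N = 0.38 × 227.2 = 86.35 N.
|243.7| exceeds 86.35 N, so the machine part slips down-slope; friction is kinetic, f = μ_k N = 0.26×227.2 = 59.1 N.

f ≈ 59.1 N (up the incline)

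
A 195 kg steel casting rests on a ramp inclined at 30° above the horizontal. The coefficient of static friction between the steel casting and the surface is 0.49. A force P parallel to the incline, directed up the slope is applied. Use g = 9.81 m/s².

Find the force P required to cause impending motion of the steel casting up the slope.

At impending motion up the slope, friction acts down-slope at its limit: f = μ_s N.
P is parallel to the surface, so N = m g cos θ = 1660 N.
Along the incline: P = m g sin θ + μ_s N = 956 + 0.49×1660 = 1770 N.

P ≈ 1770 N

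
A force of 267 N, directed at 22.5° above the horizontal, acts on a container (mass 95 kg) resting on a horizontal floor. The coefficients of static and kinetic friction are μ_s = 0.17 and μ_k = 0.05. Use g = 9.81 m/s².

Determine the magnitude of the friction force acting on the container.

f ≈ 41.5 N

Vertical equilibrium gives N = m g − P sin α = 829.8 N.
For equilibrium, f = P cos α = 267×cos 22.5° = 246.7 N.
The static-friction limit is μ_s N = 141.1 N.
The required friction exceeds μ_s N, so the container moves and f = μ_k N = 41.5 N.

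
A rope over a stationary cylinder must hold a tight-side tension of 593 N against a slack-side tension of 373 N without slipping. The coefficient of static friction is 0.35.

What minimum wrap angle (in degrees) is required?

β_min ≈ 75.9°

T₂/T₁ = e^{μβ} → β = ln(T₂/T₁)/μ.
β = ln(593/373)/0.35 = 0.4636/0.35 = 1.325 rad.
In degrees: β = 1.325 × 180/π = 75.9°.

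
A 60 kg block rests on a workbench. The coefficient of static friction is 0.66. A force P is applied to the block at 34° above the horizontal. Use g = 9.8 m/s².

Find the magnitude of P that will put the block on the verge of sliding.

N = m g − P sin α (the pull lifts the block).
At impending slip, P cos α = μ_s N = μ_s (m g − P sin α).
Solving: P (cos α + μ_s sin α) = μ_s m g → P = 0.66×588/(cos 34° + 0.66 sin 34°) = 388/1.198 = 324 N.

P ≈ 324 N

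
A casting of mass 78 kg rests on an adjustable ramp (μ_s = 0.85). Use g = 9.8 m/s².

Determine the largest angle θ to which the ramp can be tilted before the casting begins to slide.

θ_max ≈ 40.4°

At the slip threshold, m g sin θ = μ_s · m g cos θ, so tan θ = μ_s.
θ_max = arctan(0.85) = 40.4°.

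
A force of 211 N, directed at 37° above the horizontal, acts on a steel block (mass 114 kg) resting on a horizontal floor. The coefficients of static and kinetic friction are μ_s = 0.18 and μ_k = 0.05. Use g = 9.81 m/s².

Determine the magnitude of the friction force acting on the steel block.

f ≈ 169 N

N = m g − P sin α = 1118 − 211×sin 37° = 991.4 N.
The horizontal driving force is P cos α = 168.5 N, so equilibrium needs friction f = 168.5 N.
μ_s N = 0.18 × 991.4 = 178.4 N.
168.5 ≤ 178.4 N → static; friction equals the required 169 N.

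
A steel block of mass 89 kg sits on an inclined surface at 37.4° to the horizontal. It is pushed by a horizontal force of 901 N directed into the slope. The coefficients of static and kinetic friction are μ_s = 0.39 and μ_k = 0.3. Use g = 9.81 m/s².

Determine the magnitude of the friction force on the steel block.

f ≈ 185 N (down the incline)

The horizontal push has a component P sin θ into the surface, so N = m g cos θ + P sin θ = 693.6 + 547.2 = 1241 N.
Parallel to the incline: P cos θ − m g sin θ = 715.8 − 530.3 = 185.5 N; the friction needed to balance this is 185.5 N acting down the slope.
The limit of static friction is μ_s N = 483.9 N.
Since 185.5 N is within the 483.9 N limit, the steel block stays put and friction is exactly 185 N.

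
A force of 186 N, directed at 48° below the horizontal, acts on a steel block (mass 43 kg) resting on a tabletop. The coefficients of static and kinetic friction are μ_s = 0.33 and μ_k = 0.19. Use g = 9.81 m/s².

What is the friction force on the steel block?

Vertical equilibrium gives N = m g + P sin α = 560.1 N.
Horizontally, friction must balance P cos α = 124.5 N.
The static-friction limit is μ_s N = 184.8 N.
Since 124.5 N does not exceed the limit, the steel block stays at rest and f = 124 N.

f ≈ 124 N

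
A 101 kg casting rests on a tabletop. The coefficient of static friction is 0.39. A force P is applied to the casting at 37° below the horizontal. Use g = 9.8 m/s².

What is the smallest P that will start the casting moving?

P ≈ 685 N

N = m g + P sin α (the push presses the casting into the tabletop).
At impending slip, P cos α = μ_s N = μ_s (m g + P sin α).
Solving: P (cos α − μ_s sin α) = μ_s m g → P = 0.39×990/(cos 37° − 0.39 sin 37°) = 386/0.5639 = 685 N.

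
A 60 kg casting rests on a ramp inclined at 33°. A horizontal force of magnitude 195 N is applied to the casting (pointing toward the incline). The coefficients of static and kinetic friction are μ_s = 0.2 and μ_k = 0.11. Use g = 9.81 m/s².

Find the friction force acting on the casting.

Normal direction: N = m g cos θ + P sin θ = 599.8 N.
Parallel to the incline: P cos θ − m g sin θ = 163.5 − 320.6 = -157 N; the friction needed to balance this is 157 N acting up the slope.
Maximum static friction: μ_s N = 0.2 × 599.8 = 120 N.
|f_req| = 157 > 120 N → the casting slides down the incline; f = μ_k N = 0.11 × 599.8 = 66 N.

f ≈ 66 N (up the incline)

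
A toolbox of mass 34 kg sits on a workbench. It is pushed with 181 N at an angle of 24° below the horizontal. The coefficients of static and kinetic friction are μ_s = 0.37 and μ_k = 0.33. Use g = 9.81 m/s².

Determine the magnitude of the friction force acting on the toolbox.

f ≈ 134 N

Vertical equilibrium gives N = m g + P sin α = 407.2 N.
For equilibrium, f = P cos α = 181×cos 24° = 165.4 N.
The static-friction limit is μ_s N = 150.6 N.
165.4 > 150.6 N → the toolbox slides; f = μ_k N = 0.33×407.2 = 134 N.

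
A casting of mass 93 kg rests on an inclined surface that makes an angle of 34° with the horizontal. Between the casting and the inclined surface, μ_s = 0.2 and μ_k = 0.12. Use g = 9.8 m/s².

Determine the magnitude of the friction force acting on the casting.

Perpendicular to the surface, N = m g cos θ = 93·9.8·cos 34° = 755.6 N.
Along the slope the weight component is m g sin θ = 509.6 N; friction must supply exactly this, acting up-slope.
The static-friction ceiling is μ_s N = 0.2 × 755.6 = 151.1 N.
Since |509.6| > 151.1 N, static friction cannot hold it; the casting slides down the incline and kinetic friction applies: f = μ_k N = 0.12 × 755.6 = 90.7 N.

f ≈ 90.7 N (up the incline)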